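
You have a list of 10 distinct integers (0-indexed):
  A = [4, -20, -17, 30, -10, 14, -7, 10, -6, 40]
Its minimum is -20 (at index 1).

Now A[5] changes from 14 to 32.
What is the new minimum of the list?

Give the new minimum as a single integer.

Old min = -20 (at index 1)
Change: A[5] 14 -> 32
Changed element was NOT the old min.
  New min = min(old_min, new_val) = min(-20, 32) = -20

Answer: -20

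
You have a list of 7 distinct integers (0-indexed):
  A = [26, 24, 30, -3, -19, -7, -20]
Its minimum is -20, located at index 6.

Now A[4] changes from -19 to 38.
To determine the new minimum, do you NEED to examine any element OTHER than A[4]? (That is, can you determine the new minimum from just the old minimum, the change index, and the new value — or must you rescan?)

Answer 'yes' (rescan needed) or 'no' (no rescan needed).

Old min = -20 at index 6
Change at index 4: -19 -> 38
Index 4 was NOT the min. New min = min(-20, 38). No rescan of other elements needed.
Needs rescan: no

Answer: no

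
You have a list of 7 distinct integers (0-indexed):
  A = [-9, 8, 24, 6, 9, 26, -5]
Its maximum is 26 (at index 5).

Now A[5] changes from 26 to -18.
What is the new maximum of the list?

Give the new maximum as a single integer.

Old max = 26 (at index 5)
Change: A[5] 26 -> -18
Changed element WAS the max -> may need rescan.
  Max of remaining elements: 24
  New max = max(-18, 24) = 24

Answer: 24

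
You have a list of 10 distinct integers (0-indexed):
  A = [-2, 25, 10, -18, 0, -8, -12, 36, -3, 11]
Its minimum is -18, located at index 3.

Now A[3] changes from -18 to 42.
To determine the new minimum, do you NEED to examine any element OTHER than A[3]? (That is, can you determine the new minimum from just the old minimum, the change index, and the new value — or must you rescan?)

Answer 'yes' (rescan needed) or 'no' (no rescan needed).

Answer: yes

Derivation:
Old min = -18 at index 3
Change at index 3: -18 -> 42
Index 3 WAS the min and new value 42 > old min -18. Must rescan other elements to find the new min.
Needs rescan: yes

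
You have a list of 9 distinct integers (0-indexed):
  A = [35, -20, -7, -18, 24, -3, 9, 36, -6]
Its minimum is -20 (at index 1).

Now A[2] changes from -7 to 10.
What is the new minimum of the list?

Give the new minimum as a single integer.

Old min = -20 (at index 1)
Change: A[2] -7 -> 10
Changed element was NOT the old min.
  New min = min(old_min, new_val) = min(-20, 10) = -20

Answer: -20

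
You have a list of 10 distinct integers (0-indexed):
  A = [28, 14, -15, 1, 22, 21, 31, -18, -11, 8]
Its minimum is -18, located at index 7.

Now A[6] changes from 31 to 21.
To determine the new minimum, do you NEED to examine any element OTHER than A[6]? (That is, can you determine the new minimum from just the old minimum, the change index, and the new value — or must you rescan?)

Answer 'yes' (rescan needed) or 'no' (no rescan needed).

Answer: no

Derivation:
Old min = -18 at index 7
Change at index 6: 31 -> 21
Index 6 was NOT the min. New min = min(-18, 21). No rescan of other elements needed.
Needs rescan: no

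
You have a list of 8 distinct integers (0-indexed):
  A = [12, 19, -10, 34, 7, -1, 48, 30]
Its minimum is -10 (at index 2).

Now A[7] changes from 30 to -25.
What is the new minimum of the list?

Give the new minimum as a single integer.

Answer: -25

Derivation:
Old min = -10 (at index 2)
Change: A[7] 30 -> -25
Changed element was NOT the old min.
  New min = min(old_min, new_val) = min(-10, -25) = -25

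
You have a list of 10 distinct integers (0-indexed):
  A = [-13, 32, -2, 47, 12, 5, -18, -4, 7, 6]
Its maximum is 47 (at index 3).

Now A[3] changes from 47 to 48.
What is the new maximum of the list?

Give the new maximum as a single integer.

Answer: 48

Derivation:
Old max = 47 (at index 3)
Change: A[3] 47 -> 48
Changed element WAS the max -> may need rescan.
  Max of remaining elements: 32
  New max = max(48, 32) = 48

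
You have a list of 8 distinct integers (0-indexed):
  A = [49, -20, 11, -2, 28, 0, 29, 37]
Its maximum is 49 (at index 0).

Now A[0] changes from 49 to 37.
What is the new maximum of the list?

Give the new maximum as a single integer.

Old max = 49 (at index 0)
Change: A[0] 49 -> 37
Changed element WAS the max -> may need rescan.
  Max of remaining elements: 37
  New max = max(37, 37) = 37

Answer: 37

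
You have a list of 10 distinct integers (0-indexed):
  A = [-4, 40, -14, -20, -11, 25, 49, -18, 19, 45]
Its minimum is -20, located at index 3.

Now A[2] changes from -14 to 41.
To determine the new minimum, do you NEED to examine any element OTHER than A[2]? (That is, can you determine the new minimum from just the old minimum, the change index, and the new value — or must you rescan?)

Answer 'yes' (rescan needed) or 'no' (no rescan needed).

Answer: no

Derivation:
Old min = -20 at index 3
Change at index 2: -14 -> 41
Index 2 was NOT the min. New min = min(-20, 41). No rescan of other elements needed.
Needs rescan: no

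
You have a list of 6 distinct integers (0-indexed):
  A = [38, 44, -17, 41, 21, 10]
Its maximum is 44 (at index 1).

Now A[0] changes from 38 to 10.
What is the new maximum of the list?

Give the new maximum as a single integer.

Old max = 44 (at index 1)
Change: A[0] 38 -> 10
Changed element was NOT the old max.
  New max = max(old_max, new_val) = max(44, 10) = 44

Answer: 44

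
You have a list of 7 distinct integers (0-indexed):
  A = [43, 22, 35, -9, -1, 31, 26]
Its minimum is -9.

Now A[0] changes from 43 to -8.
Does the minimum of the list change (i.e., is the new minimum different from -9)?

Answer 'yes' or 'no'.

Old min = -9
Change: A[0] 43 -> -8
Changed element was NOT the min; min changes only if -8 < -9.
New min = -9; changed? no

Answer: no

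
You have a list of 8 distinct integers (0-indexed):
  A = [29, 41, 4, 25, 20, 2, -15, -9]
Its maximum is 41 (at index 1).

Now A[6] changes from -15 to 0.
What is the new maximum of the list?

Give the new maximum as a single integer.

Answer: 41

Derivation:
Old max = 41 (at index 1)
Change: A[6] -15 -> 0
Changed element was NOT the old max.
  New max = max(old_max, new_val) = max(41, 0) = 41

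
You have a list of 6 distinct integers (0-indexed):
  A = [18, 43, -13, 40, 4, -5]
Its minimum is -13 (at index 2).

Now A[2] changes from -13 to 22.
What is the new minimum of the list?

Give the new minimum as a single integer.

Answer: -5

Derivation:
Old min = -13 (at index 2)
Change: A[2] -13 -> 22
Changed element WAS the min. Need to check: is 22 still <= all others?
  Min of remaining elements: -5
  New min = min(22, -5) = -5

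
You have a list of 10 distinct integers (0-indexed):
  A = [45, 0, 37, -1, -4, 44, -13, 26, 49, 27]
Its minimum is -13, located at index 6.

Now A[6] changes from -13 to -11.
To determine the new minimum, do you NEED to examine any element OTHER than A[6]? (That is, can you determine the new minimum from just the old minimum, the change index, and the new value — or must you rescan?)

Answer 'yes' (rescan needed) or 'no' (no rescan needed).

Old min = -13 at index 6
Change at index 6: -13 -> -11
Index 6 WAS the min and new value -11 > old min -13. Must rescan other elements to find the new min.
Needs rescan: yes

Answer: yes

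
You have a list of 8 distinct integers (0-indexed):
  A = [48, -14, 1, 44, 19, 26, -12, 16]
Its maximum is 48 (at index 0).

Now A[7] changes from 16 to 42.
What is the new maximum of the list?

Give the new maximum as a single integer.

Answer: 48

Derivation:
Old max = 48 (at index 0)
Change: A[7] 16 -> 42
Changed element was NOT the old max.
  New max = max(old_max, new_val) = max(48, 42) = 48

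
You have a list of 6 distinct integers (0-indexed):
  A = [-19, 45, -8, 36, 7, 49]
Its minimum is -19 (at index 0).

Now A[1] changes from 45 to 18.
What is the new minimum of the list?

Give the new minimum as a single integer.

Old min = -19 (at index 0)
Change: A[1] 45 -> 18
Changed element was NOT the old min.
  New min = min(old_min, new_val) = min(-19, 18) = -19

Answer: -19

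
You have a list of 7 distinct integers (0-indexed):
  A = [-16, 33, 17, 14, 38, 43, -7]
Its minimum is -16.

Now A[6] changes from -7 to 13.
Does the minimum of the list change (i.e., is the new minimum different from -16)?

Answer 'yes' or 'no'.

Old min = -16
Change: A[6] -7 -> 13
Changed element was NOT the min; min changes only if 13 < -16.
New min = -16; changed? no

Answer: no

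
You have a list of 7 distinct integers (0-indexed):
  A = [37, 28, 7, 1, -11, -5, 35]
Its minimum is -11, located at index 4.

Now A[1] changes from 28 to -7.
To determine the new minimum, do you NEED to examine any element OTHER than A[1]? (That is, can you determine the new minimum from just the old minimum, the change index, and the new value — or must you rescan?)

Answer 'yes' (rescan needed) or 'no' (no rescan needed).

Old min = -11 at index 4
Change at index 1: 28 -> -7
Index 1 was NOT the min. New min = min(-11, -7). No rescan of other elements needed.
Needs rescan: no

Answer: no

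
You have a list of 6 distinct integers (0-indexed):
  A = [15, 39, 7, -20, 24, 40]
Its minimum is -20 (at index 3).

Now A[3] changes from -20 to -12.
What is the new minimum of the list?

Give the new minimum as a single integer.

Answer: -12

Derivation:
Old min = -20 (at index 3)
Change: A[3] -20 -> -12
Changed element WAS the min. Need to check: is -12 still <= all others?
  Min of remaining elements: 7
  New min = min(-12, 7) = -12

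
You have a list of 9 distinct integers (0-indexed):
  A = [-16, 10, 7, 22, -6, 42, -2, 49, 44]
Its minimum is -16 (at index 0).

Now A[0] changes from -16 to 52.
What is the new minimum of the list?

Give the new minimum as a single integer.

Old min = -16 (at index 0)
Change: A[0] -16 -> 52
Changed element WAS the min. Need to check: is 52 still <= all others?
  Min of remaining elements: -6
  New min = min(52, -6) = -6

Answer: -6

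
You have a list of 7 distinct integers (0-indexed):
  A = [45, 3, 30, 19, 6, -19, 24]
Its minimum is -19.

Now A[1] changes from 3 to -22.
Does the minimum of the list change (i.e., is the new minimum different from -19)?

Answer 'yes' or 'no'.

Old min = -19
Change: A[1] 3 -> -22
Changed element was NOT the min; min changes only if -22 < -19.
New min = -22; changed? yes

Answer: yes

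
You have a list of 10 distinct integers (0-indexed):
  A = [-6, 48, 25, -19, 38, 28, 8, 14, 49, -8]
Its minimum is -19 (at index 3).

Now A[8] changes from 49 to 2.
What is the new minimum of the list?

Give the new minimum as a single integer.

Answer: -19

Derivation:
Old min = -19 (at index 3)
Change: A[8] 49 -> 2
Changed element was NOT the old min.
  New min = min(old_min, new_val) = min(-19, 2) = -19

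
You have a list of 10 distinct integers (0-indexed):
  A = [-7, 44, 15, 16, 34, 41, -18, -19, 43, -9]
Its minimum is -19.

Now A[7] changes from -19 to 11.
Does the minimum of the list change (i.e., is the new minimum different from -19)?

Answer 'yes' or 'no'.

Answer: yes

Derivation:
Old min = -19
Change: A[7] -19 -> 11
Changed element was the min; new min must be rechecked.
New min = -18; changed? yes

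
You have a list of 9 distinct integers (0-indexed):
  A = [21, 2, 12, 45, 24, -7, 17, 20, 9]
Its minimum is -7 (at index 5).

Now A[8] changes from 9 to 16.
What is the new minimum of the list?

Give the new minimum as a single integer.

Answer: -7

Derivation:
Old min = -7 (at index 5)
Change: A[8] 9 -> 16
Changed element was NOT the old min.
  New min = min(old_min, new_val) = min(-7, 16) = -7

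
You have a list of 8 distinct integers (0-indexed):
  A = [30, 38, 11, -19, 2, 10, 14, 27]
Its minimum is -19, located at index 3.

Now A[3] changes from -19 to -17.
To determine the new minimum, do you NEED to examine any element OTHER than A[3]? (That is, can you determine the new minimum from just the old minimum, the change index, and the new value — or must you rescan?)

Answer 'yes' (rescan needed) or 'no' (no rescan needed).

Answer: yes

Derivation:
Old min = -19 at index 3
Change at index 3: -19 -> -17
Index 3 WAS the min and new value -17 > old min -19. Must rescan other elements to find the new min.
Needs rescan: yes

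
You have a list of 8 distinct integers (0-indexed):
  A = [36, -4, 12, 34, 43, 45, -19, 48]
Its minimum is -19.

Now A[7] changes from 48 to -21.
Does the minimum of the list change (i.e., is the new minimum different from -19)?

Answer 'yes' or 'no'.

Answer: yes

Derivation:
Old min = -19
Change: A[7] 48 -> -21
Changed element was NOT the min; min changes only if -21 < -19.
New min = -21; changed? yes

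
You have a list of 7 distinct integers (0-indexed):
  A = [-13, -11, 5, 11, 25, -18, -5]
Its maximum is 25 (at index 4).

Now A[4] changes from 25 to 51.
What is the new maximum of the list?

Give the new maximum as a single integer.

Answer: 51

Derivation:
Old max = 25 (at index 4)
Change: A[4] 25 -> 51
Changed element WAS the max -> may need rescan.
  Max of remaining elements: 11
  New max = max(51, 11) = 51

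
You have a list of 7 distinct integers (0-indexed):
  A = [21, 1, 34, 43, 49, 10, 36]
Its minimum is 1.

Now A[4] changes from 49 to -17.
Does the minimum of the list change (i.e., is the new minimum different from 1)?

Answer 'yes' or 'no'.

Old min = 1
Change: A[4] 49 -> -17
Changed element was NOT the min; min changes only if -17 < 1.
New min = -17; changed? yes

Answer: yes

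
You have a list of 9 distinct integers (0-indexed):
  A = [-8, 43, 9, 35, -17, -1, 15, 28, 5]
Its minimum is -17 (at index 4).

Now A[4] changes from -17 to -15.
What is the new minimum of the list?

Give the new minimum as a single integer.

Old min = -17 (at index 4)
Change: A[4] -17 -> -15
Changed element WAS the min. Need to check: is -15 still <= all others?
  Min of remaining elements: -8
  New min = min(-15, -8) = -15

Answer: -15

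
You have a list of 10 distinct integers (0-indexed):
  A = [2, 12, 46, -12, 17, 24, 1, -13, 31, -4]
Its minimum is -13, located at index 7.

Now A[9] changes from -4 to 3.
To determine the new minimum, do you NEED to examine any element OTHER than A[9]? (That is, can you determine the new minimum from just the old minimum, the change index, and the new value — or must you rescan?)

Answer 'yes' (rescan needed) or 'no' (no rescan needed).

Answer: no

Derivation:
Old min = -13 at index 7
Change at index 9: -4 -> 3
Index 9 was NOT the min. New min = min(-13, 3). No rescan of other elements needed.
Needs rescan: no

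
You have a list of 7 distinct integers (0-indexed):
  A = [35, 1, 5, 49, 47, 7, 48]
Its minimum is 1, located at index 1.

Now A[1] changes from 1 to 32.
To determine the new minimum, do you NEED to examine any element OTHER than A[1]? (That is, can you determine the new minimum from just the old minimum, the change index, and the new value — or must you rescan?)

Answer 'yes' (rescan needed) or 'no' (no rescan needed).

Answer: yes

Derivation:
Old min = 1 at index 1
Change at index 1: 1 -> 32
Index 1 WAS the min and new value 32 > old min 1. Must rescan other elements to find the new min.
Needs rescan: yes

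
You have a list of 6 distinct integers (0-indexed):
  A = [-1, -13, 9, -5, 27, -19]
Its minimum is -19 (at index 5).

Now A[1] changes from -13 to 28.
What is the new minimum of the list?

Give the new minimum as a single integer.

Old min = -19 (at index 5)
Change: A[1] -13 -> 28
Changed element was NOT the old min.
  New min = min(old_min, new_val) = min(-19, 28) = -19

Answer: -19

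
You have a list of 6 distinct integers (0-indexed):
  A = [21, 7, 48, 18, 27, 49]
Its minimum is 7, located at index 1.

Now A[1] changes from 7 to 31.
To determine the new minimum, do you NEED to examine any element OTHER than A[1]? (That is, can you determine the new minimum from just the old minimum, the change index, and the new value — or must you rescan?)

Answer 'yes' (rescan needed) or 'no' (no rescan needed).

Answer: yes

Derivation:
Old min = 7 at index 1
Change at index 1: 7 -> 31
Index 1 WAS the min and new value 31 > old min 7. Must rescan other elements to find the new min.
Needs rescan: yes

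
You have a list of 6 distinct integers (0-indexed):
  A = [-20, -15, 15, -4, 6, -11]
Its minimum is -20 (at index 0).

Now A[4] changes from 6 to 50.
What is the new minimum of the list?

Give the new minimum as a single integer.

Old min = -20 (at index 0)
Change: A[4] 6 -> 50
Changed element was NOT the old min.
  New min = min(old_min, new_val) = min(-20, 50) = -20

Answer: -20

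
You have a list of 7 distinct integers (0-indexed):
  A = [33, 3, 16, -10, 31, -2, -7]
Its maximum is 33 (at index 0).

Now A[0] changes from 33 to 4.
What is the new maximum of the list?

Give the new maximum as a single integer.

Answer: 31

Derivation:
Old max = 33 (at index 0)
Change: A[0] 33 -> 4
Changed element WAS the max -> may need rescan.
  Max of remaining elements: 31
  New max = max(4, 31) = 31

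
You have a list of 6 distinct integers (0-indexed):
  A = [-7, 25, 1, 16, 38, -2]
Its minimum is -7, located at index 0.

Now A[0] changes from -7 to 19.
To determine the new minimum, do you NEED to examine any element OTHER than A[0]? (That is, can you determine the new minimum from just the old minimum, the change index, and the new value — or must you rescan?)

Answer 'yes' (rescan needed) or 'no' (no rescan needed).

Answer: yes

Derivation:
Old min = -7 at index 0
Change at index 0: -7 -> 19
Index 0 WAS the min and new value 19 > old min -7. Must rescan other elements to find the new min.
Needs rescan: yes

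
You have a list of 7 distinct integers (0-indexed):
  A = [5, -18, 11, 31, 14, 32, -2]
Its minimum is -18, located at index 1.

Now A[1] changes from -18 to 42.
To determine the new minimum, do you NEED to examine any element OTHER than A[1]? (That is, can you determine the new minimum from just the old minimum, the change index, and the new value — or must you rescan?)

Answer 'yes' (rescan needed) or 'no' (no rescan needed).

Old min = -18 at index 1
Change at index 1: -18 -> 42
Index 1 WAS the min and new value 42 > old min -18. Must rescan other elements to find the new min.
Needs rescan: yes

Answer: yes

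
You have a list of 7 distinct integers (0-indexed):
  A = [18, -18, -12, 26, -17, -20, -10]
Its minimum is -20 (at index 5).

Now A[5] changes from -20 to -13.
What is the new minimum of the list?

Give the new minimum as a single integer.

Old min = -20 (at index 5)
Change: A[5] -20 -> -13
Changed element WAS the min. Need to check: is -13 still <= all others?
  Min of remaining elements: -18
  New min = min(-13, -18) = -18

Answer: -18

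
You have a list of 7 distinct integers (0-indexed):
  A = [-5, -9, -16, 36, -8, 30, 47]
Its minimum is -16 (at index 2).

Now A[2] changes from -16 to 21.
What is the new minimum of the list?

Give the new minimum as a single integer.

Old min = -16 (at index 2)
Change: A[2] -16 -> 21
Changed element WAS the min. Need to check: is 21 still <= all others?
  Min of remaining elements: -9
  New min = min(21, -9) = -9

Answer: -9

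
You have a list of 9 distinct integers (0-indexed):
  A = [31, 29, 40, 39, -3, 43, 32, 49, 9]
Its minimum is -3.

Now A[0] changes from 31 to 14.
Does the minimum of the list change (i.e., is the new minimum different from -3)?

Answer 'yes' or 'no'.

Answer: no

Derivation:
Old min = -3
Change: A[0] 31 -> 14
Changed element was NOT the min; min changes only if 14 < -3.
New min = -3; changed? no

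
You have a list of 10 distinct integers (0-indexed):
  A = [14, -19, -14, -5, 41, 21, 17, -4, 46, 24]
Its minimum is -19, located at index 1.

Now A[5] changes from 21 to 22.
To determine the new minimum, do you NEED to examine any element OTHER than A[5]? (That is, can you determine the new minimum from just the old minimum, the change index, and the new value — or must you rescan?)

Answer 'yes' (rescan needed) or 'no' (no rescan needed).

Answer: no

Derivation:
Old min = -19 at index 1
Change at index 5: 21 -> 22
Index 5 was NOT the min. New min = min(-19, 22). No rescan of other elements needed.
Needs rescan: no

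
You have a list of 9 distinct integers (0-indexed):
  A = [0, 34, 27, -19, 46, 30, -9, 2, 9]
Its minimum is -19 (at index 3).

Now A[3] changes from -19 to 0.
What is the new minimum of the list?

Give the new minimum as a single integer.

Old min = -19 (at index 3)
Change: A[3] -19 -> 0
Changed element WAS the min. Need to check: is 0 still <= all others?
  Min of remaining elements: -9
  New min = min(0, -9) = -9

Answer: -9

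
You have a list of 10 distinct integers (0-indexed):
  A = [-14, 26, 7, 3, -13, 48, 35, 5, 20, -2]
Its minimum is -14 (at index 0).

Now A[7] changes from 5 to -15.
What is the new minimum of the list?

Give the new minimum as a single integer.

Answer: -15

Derivation:
Old min = -14 (at index 0)
Change: A[7] 5 -> -15
Changed element was NOT the old min.
  New min = min(old_min, new_val) = min(-14, -15) = -15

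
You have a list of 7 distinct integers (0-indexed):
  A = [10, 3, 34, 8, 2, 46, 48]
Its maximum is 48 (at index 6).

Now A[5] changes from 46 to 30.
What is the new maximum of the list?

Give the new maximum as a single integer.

Old max = 48 (at index 6)
Change: A[5] 46 -> 30
Changed element was NOT the old max.
  New max = max(old_max, new_val) = max(48, 30) = 48

Answer: 48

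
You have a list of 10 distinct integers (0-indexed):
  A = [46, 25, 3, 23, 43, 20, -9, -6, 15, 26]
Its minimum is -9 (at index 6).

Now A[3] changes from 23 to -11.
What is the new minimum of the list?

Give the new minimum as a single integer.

Answer: -11

Derivation:
Old min = -9 (at index 6)
Change: A[3] 23 -> -11
Changed element was NOT the old min.
  New min = min(old_min, new_val) = min(-9, -11) = -11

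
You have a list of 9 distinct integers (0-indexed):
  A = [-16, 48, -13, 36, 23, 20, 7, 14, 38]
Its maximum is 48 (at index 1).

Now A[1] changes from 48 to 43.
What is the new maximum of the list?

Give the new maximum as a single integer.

Answer: 43

Derivation:
Old max = 48 (at index 1)
Change: A[1] 48 -> 43
Changed element WAS the max -> may need rescan.
  Max of remaining elements: 38
  New max = max(43, 38) = 43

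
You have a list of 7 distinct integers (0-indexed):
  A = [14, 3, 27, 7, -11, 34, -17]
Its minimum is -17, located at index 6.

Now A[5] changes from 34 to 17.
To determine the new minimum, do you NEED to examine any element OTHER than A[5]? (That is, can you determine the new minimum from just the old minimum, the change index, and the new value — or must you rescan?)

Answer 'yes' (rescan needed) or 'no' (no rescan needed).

Answer: no

Derivation:
Old min = -17 at index 6
Change at index 5: 34 -> 17
Index 5 was NOT the min. New min = min(-17, 17). No rescan of other elements needed.
Needs rescan: no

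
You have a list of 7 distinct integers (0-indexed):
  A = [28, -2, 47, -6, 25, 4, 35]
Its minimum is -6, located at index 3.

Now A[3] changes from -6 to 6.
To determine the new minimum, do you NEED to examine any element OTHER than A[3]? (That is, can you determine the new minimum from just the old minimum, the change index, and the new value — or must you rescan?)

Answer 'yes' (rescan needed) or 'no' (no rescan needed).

Answer: yes

Derivation:
Old min = -6 at index 3
Change at index 3: -6 -> 6
Index 3 WAS the min and new value 6 > old min -6. Must rescan other elements to find the new min.
Needs rescan: yes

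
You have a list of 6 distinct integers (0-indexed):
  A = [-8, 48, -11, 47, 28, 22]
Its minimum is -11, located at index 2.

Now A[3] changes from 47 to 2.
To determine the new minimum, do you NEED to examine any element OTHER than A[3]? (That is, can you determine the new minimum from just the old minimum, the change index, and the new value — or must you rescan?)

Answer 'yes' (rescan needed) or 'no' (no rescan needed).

Old min = -11 at index 2
Change at index 3: 47 -> 2
Index 3 was NOT the min. New min = min(-11, 2). No rescan of other elements needed.
Needs rescan: no

Answer: no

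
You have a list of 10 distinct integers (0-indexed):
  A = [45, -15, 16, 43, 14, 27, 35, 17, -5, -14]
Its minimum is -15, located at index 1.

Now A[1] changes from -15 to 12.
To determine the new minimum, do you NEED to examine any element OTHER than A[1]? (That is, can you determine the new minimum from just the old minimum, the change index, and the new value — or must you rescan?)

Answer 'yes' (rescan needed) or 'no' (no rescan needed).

Old min = -15 at index 1
Change at index 1: -15 -> 12
Index 1 WAS the min and new value 12 > old min -15. Must rescan other elements to find the new min.
Needs rescan: yes

Answer: yes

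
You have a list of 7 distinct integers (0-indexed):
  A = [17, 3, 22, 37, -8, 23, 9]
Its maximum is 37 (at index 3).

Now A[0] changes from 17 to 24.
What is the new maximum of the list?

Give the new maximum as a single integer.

Old max = 37 (at index 3)
Change: A[0] 17 -> 24
Changed element was NOT the old max.
  New max = max(old_max, new_val) = max(37, 24) = 37

Answer: 37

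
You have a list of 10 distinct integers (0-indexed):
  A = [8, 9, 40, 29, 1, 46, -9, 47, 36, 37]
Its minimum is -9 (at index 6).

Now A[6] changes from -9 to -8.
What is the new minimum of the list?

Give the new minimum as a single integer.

Old min = -9 (at index 6)
Change: A[6] -9 -> -8
Changed element WAS the min. Need to check: is -8 still <= all others?
  Min of remaining elements: 1
  New min = min(-8, 1) = -8

Answer: -8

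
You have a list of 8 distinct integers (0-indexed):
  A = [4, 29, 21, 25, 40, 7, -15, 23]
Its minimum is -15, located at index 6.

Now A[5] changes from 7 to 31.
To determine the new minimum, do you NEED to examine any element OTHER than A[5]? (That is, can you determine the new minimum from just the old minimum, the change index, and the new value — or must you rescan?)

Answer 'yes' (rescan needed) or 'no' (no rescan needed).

Answer: no

Derivation:
Old min = -15 at index 6
Change at index 5: 7 -> 31
Index 5 was NOT the min. New min = min(-15, 31). No rescan of other elements needed.
Needs rescan: no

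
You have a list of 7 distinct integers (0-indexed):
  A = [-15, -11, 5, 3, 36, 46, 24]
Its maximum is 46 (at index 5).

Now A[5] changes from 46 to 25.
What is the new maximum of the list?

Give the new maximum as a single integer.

Answer: 36

Derivation:
Old max = 46 (at index 5)
Change: A[5] 46 -> 25
Changed element WAS the max -> may need rescan.
  Max of remaining elements: 36
  New max = max(25, 36) = 36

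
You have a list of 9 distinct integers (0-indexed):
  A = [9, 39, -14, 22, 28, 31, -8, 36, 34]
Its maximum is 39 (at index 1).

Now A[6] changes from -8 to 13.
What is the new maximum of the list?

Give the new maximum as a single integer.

Answer: 39

Derivation:
Old max = 39 (at index 1)
Change: A[6] -8 -> 13
Changed element was NOT the old max.
  New max = max(old_max, new_val) = max(39, 13) = 39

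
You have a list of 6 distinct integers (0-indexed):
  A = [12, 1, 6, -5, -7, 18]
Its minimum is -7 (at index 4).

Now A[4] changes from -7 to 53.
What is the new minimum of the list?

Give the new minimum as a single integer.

Old min = -7 (at index 4)
Change: A[4] -7 -> 53
Changed element WAS the min. Need to check: is 53 still <= all others?
  Min of remaining elements: -5
  New min = min(53, -5) = -5

Answer: -5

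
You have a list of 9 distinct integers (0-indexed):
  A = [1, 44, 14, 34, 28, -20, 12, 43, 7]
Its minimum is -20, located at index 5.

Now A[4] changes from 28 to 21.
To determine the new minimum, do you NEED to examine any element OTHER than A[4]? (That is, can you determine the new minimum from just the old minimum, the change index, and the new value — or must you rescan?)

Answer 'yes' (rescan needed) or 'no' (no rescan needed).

Old min = -20 at index 5
Change at index 4: 28 -> 21
Index 4 was NOT the min. New min = min(-20, 21). No rescan of other elements needed.
Needs rescan: no

Answer: no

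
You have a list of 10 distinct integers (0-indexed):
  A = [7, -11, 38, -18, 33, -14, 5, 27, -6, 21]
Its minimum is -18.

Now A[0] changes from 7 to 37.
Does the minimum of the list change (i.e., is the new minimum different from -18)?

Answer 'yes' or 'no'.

Old min = -18
Change: A[0] 7 -> 37
Changed element was NOT the min; min changes only if 37 < -18.
New min = -18; changed? no

Answer: no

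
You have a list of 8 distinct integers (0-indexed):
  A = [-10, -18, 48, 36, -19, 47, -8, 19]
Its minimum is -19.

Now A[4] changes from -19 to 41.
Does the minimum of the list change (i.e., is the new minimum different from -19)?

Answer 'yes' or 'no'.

Old min = -19
Change: A[4] -19 -> 41
Changed element was the min; new min must be rechecked.
New min = -18; changed? yes

Answer: yes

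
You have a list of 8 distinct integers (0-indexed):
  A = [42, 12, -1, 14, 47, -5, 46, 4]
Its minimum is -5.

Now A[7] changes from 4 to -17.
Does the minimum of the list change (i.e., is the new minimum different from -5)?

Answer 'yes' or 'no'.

Old min = -5
Change: A[7] 4 -> -17
Changed element was NOT the min; min changes only if -17 < -5.
New min = -17; changed? yes

Answer: yes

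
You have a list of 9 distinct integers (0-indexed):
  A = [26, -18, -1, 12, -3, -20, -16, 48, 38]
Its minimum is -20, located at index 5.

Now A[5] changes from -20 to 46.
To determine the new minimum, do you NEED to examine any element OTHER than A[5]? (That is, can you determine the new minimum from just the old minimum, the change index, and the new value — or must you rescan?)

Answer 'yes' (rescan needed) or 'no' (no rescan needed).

Answer: yes

Derivation:
Old min = -20 at index 5
Change at index 5: -20 -> 46
Index 5 WAS the min and new value 46 > old min -20. Must rescan other elements to find the new min.
Needs rescan: yes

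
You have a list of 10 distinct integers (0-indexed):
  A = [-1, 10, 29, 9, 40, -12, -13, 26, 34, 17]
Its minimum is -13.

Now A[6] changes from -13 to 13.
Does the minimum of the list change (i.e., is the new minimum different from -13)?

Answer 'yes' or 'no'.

Answer: yes

Derivation:
Old min = -13
Change: A[6] -13 -> 13
Changed element was the min; new min must be rechecked.
New min = -12; changed? yes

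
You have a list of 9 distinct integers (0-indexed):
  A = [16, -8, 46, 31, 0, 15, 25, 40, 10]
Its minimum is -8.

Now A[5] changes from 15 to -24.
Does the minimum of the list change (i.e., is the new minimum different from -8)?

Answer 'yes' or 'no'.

Old min = -8
Change: A[5] 15 -> -24
Changed element was NOT the min; min changes only if -24 < -8.
New min = -24; changed? yes

Answer: yes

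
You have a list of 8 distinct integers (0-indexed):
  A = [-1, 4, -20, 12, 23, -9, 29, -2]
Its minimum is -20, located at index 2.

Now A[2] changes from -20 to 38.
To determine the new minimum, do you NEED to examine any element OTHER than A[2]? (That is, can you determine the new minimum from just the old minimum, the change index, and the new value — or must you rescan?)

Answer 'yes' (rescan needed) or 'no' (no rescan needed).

Answer: yes

Derivation:
Old min = -20 at index 2
Change at index 2: -20 -> 38
Index 2 WAS the min and new value 38 > old min -20. Must rescan other elements to find the new min.
Needs rescan: yes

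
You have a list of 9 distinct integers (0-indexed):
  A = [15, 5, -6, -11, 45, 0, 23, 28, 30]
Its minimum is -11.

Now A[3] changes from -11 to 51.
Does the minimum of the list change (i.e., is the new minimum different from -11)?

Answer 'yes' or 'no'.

Answer: yes

Derivation:
Old min = -11
Change: A[3] -11 -> 51
Changed element was the min; new min must be rechecked.
New min = -6; changed? yes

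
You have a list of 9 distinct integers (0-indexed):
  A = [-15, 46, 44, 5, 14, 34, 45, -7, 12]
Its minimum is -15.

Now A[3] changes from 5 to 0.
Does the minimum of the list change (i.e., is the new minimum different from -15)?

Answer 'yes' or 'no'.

Old min = -15
Change: A[3] 5 -> 0
Changed element was NOT the min; min changes only if 0 < -15.
New min = -15; changed? no

Answer: no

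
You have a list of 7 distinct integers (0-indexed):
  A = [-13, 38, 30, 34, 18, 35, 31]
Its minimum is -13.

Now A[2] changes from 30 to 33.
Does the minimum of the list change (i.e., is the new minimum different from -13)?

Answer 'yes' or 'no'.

Old min = -13
Change: A[2] 30 -> 33
Changed element was NOT the min; min changes only if 33 < -13.
New min = -13; changed? no

Answer: no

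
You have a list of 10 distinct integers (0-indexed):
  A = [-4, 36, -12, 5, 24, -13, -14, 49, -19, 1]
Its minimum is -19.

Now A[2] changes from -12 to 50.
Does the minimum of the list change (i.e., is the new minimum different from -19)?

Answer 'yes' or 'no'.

Old min = -19
Change: A[2] -12 -> 50
Changed element was NOT the min; min changes only if 50 < -19.
New min = -19; changed? no

Answer: no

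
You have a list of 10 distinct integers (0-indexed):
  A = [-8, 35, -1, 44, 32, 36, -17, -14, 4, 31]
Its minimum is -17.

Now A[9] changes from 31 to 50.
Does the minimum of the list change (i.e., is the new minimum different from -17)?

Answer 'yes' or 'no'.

Old min = -17
Change: A[9] 31 -> 50
Changed element was NOT the min; min changes only if 50 < -17.
New min = -17; changed? no

Answer: no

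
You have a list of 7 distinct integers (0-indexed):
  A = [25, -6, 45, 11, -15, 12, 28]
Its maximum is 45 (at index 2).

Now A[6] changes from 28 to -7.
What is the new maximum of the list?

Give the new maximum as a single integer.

Old max = 45 (at index 2)
Change: A[6] 28 -> -7
Changed element was NOT the old max.
  New max = max(old_max, new_val) = max(45, -7) = 45

Answer: 45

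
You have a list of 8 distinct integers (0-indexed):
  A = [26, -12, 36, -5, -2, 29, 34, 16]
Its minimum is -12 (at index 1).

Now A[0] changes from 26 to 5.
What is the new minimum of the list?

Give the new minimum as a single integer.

Old min = -12 (at index 1)
Change: A[0] 26 -> 5
Changed element was NOT the old min.
  New min = min(old_min, new_val) = min(-12, 5) = -12

Answer: -12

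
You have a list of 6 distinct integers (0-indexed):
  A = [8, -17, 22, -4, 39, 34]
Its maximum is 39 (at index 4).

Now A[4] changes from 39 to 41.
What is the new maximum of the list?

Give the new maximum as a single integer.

Answer: 41

Derivation:
Old max = 39 (at index 4)
Change: A[4] 39 -> 41
Changed element WAS the max -> may need rescan.
  Max of remaining elements: 34
  New max = max(41, 34) = 41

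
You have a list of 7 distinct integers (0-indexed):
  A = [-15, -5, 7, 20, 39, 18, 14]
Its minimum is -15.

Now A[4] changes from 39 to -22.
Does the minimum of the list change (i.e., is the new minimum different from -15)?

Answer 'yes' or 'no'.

Old min = -15
Change: A[4] 39 -> -22
Changed element was NOT the min; min changes only if -22 < -15.
New min = -22; changed? yes

Answer: yes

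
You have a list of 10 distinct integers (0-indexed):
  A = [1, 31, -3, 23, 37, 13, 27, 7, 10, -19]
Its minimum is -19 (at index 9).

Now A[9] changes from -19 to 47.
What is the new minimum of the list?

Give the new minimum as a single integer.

Old min = -19 (at index 9)
Change: A[9] -19 -> 47
Changed element WAS the min. Need to check: is 47 still <= all others?
  Min of remaining elements: -3
  New min = min(47, -3) = -3

Answer: -3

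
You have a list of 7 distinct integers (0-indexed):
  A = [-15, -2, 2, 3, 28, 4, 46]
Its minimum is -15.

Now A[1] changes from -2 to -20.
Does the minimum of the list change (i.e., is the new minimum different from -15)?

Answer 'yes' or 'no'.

Answer: yes

Derivation:
Old min = -15
Change: A[1] -2 -> -20
Changed element was NOT the min; min changes only if -20 < -15.
New min = -20; changed? yes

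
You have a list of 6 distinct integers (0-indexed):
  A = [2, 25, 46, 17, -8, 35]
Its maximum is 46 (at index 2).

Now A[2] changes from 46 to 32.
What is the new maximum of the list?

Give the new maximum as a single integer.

Old max = 46 (at index 2)
Change: A[2] 46 -> 32
Changed element WAS the max -> may need rescan.
  Max of remaining elements: 35
  New max = max(32, 35) = 35

Answer: 35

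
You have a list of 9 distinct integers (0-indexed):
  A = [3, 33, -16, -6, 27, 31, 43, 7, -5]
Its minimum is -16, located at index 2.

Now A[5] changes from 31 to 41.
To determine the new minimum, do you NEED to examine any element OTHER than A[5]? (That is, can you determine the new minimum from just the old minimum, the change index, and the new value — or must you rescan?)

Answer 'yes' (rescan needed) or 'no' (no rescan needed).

Old min = -16 at index 2
Change at index 5: 31 -> 41
Index 5 was NOT the min. New min = min(-16, 41). No rescan of other elements needed.
Needs rescan: no

Answer: no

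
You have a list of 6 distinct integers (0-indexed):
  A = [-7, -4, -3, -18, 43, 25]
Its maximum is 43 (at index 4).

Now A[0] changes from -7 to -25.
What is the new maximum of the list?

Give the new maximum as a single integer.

Old max = 43 (at index 4)
Change: A[0] -7 -> -25
Changed element was NOT the old max.
  New max = max(old_max, new_val) = max(43, -25) = 43

Answer: 43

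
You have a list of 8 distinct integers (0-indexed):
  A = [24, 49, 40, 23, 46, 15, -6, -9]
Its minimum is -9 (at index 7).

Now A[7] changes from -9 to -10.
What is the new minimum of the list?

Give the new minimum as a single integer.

Old min = -9 (at index 7)
Change: A[7] -9 -> -10
Changed element WAS the min. Need to check: is -10 still <= all others?
  Min of remaining elements: -6
  New min = min(-10, -6) = -10

Answer: -10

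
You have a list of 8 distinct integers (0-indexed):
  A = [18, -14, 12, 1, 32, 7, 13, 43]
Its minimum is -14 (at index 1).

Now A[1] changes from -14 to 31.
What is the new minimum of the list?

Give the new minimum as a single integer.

Old min = -14 (at index 1)
Change: A[1] -14 -> 31
Changed element WAS the min. Need to check: is 31 still <= all others?
  Min of remaining elements: 1
  New min = min(31, 1) = 1

Answer: 1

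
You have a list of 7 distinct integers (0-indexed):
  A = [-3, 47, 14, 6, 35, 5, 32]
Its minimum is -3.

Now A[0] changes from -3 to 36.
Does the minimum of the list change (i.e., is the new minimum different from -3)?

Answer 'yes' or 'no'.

Old min = -3
Change: A[0] -3 -> 36
Changed element was the min; new min must be rechecked.
New min = 5; changed? yes

Answer: yes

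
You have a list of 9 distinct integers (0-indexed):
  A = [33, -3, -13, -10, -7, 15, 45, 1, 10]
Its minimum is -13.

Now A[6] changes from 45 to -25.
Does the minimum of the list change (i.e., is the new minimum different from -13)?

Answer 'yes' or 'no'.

Old min = -13
Change: A[6] 45 -> -25
Changed element was NOT the min; min changes only if -25 < -13.
New min = -25; changed? yes

Answer: yes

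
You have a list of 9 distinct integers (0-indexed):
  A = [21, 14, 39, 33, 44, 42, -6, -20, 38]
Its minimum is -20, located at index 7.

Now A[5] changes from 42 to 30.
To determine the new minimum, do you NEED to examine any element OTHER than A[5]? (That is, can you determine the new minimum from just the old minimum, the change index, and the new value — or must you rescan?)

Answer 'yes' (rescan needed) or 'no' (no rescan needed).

Old min = -20 at index 7
Change at index 5: 42 -> 30
Index 5 was NOT the min. New min = min(-20, 30). No rescan of other elements needed.
Needs rescan: no

Answer: no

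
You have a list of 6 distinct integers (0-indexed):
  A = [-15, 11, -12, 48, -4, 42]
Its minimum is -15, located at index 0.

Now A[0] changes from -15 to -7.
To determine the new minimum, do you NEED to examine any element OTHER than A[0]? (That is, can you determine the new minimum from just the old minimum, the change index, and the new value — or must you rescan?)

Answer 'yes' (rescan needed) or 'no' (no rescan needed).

Old min = -15 at index 0
Change at index 0: -15 -> -7
Index 0 WAS the min and new value -7 > old min -15. Must rescan other elements to find the new min.
Needs rescan: yes

Answer: yes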